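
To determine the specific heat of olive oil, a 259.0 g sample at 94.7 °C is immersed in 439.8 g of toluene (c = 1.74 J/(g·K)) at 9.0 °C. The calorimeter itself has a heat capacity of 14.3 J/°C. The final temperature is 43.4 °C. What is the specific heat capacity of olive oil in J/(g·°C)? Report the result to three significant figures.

c = 2.02 J/(g·°C)

q_gained = (439.8 × 1.74 + 14.3) × (43.4 − 9.0) = 26820 J
q_lost = 259.0 × c × (94.7 − 43.4) = 13286.7 c
Set equal: c = 26820 / 13286.7 = 2.02 J/(g·°C)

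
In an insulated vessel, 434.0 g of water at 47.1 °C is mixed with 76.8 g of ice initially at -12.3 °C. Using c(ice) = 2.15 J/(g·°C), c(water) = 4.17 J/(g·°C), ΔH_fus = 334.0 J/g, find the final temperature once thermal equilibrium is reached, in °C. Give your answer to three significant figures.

T_f = 27.0 °C

Heat to bring ice to 0 °C and melt it: q₁ = 76.8×2.15×12.3 + 76.8×334.0 = 27682 J
Heat the water can supply cooling to 0 °C: 434.0×4.17×47.1 = 85240.6 J > q₁, so all ice melts.
Energy balance: 434.0×4.17×(47.1 − T) = 27682 + 76.8×4.17×(T − 0)
1809.78(47.1 − T) = 27682 + 320.256 T
85240.6 − 27682 = 2130.036 T
T = 57558.6 / 2130.036 = 27.02 °C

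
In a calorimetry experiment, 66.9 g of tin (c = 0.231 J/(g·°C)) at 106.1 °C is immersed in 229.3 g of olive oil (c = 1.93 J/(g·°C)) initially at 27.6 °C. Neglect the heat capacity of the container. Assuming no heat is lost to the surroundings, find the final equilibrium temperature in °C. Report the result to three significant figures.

Heat lost by tin = heat gained by olive oil.
(66.9)(0.231)(106.1 − T) = (229.3)(1.93)(T − 27.6)
15.4539 (106.1 − T) = 442.549 (T − 27.6)
1639.7 − 15.4539 T = 442.549 T − 12214
13853.7 = 458.0029 T
T = 30.248 °C

T_f = 30.2 °C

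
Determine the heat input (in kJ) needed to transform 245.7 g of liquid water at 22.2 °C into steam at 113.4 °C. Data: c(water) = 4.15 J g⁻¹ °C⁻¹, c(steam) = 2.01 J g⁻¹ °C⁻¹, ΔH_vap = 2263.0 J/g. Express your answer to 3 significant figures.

q = 642 kJ

q1 (heat water 22.2→100.0 °C): 245.7 × 4.15 × 77.8 = 79329 J
q2 (vaporize at 100 °C): 245.7 × 2263.0 = 556019 J
q3 (heat steam 100.0→113.4 °C): 245.7 × 2.01 × 13.4 = 6618 J
Total: 79329 + 556019 + 6618 = 641966 J = 642 kJ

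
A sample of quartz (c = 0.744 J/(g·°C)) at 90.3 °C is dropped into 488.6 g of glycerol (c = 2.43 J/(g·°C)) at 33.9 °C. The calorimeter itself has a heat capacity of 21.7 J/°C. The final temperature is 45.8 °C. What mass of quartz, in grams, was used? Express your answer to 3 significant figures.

m = 435 g

q_gained = (488.6 × 2.43 + 21.7) × (45.8 − 33.9) = 14390 J
q_lost = m × 0.744 × (90.3 − 45.8) = 33.108 m
m = 14390 / 33.108 = 435 g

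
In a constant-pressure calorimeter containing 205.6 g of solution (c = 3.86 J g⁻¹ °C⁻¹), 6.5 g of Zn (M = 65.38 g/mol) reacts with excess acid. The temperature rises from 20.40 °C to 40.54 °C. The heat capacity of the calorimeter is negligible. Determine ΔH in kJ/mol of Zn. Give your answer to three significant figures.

ΔH = -161 kJ/mol

|ΔT| = |40.54 − 20.40| = 20.14 °C
|q_surr| = (205.6 × 3.86) × 20.14 = 793.616 × 20.14 = 15980 J
n(Zn) = 6.5 / 65.38 = 0.09942 mol
Temperature rose, so q_rxn = −|q_surr| = -15.98 kJ
ΔH = q_rxn / n = -160.7 kJ/mol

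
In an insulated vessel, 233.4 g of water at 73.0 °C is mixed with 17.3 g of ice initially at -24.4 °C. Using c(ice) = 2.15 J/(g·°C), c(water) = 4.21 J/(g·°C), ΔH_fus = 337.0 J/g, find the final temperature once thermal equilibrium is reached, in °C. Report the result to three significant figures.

T_f = 61.6 °C

Heat to bring ice to 0 °C and melt it: q₁ = 17.3×2.15×24.4 + 17.3×337.0 = 6737.7 J
Heat the water can supply cooling to 0 °C: 233.4×4.21×73.0 = 71730.8 J > q₁, so all ice melts.
Energy balance: 233.4×4.21×(73.0 − T) = 6737.7 + 17.3×4.21×(T − 0)
982.614(73.0 − T) = 6737.7 + 72.833 T
71730.8 − 6737.7 = 1055.447 T
T = 64993.1 / 1055.447 = 61.58 °C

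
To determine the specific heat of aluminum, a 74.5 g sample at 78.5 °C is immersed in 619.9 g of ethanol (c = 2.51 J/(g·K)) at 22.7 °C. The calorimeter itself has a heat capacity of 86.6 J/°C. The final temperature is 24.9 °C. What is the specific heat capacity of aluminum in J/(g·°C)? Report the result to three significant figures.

c = 0.905 J/(g·°C)

q_gained = (619.9 × 2.51 + 86.6) × (24.9 − 22.7) = 3614 J
q_lost = 74.5 × c × (78.5 − 24.9) = 3993.2 c
Set equal: c = 3614 / 3993.2 = 0.905 J/(g·°C)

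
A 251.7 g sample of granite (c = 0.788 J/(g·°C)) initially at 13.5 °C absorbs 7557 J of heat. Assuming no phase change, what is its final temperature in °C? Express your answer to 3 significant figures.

ΔT = q / (m c) = 7557 / (251.7 × 0.788) = 38.10 °C
T_f = 13.5 + 38.10 = 51.60 °C

T_f = 51.6 °C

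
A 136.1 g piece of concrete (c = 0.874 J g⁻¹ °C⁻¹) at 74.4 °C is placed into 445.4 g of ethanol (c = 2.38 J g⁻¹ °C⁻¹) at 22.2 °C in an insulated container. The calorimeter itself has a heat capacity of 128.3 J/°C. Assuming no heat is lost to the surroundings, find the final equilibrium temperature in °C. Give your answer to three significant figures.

Heat lost by concrete = heat gained by ethanol + calorimeter.
(136.1)(0.874)(74.4 − T) = [(445.4)(2.38) + 128.3](T − 22.2)
118.9514 (74.4 − T) = 1188.352 (T − 22.2)
8850.0 − 118.9514 T = 1188.352 T − 26381
35231.0 = 1307.3034 T
T = 26.949 °C

T_f = 26.9 °C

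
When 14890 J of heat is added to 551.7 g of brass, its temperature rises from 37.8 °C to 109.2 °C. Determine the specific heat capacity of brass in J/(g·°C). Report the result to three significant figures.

c = 0.378 J/(g·°C)

c = q / (m ΔT) = 14890 / (551.7 × 71.4)
c = 14890 / 39391.38 = 0.378 J/(g·°C)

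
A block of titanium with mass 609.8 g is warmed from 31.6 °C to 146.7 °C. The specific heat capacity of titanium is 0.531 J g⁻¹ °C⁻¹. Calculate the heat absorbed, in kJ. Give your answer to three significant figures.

q = m c ΔT = 609.8 × 0.531 × (146.7 − 31.6)
q = 609.8 × 0.531 × 115.1 = 37270 J = 37.3 kJ

q = 37.3 kJ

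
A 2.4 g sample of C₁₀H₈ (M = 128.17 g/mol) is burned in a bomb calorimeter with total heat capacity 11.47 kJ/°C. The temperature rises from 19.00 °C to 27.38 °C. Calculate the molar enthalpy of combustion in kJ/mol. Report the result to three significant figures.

ΔH = -5130 kJ/mol

ΔT = 27.38 − 19.00 = 8.38 °C
q_cal = C_cal × ΔT = 11.47 × 8.38 = 96.1186 kJ
n = 2.4 / 128.17 = 0.01873 mol
q_rxn = −q_cal = -96.1186 kJ
ΔH = -96.1186 / 0.01873 = -5132 kJ/mol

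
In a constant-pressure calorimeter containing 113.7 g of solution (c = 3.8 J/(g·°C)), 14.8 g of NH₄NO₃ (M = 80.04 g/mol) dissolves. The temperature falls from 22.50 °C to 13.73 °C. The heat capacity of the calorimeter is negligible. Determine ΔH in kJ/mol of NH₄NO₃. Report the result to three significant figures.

ΔH = 20.5 kJ/mol

|ΔT| = |13.73 − 22.50| = 8.77 °C
|q_surr| = (113.7 × 3.8) × 8.77 = 432.06 × 8.77 = 3789 J
n(NH₄NO₃) = 14.8 / 80.04 = 0.1849 mol
Temperature fell, so q_rxn = +|q_surr| = 3.789 kJ
ΔH = q_rxn / n = 20.49 kJ/mol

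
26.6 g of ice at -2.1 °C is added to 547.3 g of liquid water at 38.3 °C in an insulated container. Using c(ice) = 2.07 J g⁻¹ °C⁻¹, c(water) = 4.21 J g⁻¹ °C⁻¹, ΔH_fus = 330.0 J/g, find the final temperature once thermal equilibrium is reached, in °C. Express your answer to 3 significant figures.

Heat to bring ice to 0 °C and melt it: q₁ = 26.6×2.07×2.1 + 26.6×330.0 = 8893.6 J
Heat the water can supply cooling to 0 °C: 547.3×4.21×38.3 = 88248.3 J > q₁, so all ice melts.
Energy balance: 547.3×4.21×(38.3 − T) = 8893.6 + 26.6×4.21×(T − 0)
2304.133(38.3 − T) = 8893.6 + 111.986 T
88248.3 − 8893.6 = 2416.119 T
T = 79354.7 / 2416.119 = 32.84 °C

T_f = 32.8 °C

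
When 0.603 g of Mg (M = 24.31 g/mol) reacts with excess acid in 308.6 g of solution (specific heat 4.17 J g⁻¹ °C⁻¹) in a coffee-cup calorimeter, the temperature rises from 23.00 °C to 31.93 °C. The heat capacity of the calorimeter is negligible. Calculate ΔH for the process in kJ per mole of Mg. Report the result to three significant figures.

ΔH = -463 kJ/mol

|ΔT| = |31.93 − 23.00| = 8.93 °C
|q_surr| = (308.6 × 4.17) × 8.93 = 1286.862 × 8.93 = 11490 J
n(Mg) = 0.603 / 24.31 = 0.02480 mol
Temperature rose, so q_rxn = −|q_surr| = -11.49 kJ
ΔH = q_rxn / n = -463.3 kJ/mol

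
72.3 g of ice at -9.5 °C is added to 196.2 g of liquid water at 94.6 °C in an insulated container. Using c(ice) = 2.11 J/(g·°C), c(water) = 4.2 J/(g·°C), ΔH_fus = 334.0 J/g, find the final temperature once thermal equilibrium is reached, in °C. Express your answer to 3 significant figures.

T_f = 46.4 °C

Heat to bring ice to 0 °C and melt it: q₁ = 72.3×2.11×9.5 + 72.3×334.0 = 25597 J
Heat the water can supply cooling to 0 °C: 196.2×4.2×94.6 = 77954.2 J > q₁, so all ice melts.
Energy balance: 196.2×4.2×(94.6 − T) = 25597 + 72.3×4.2×(T − 0)
824.04(94.6 − T) = 25597 + 303.66 T
77954.2 − 25597 = 1127.70 T
T = 52357.2 / 1127.70 = 46.43 °C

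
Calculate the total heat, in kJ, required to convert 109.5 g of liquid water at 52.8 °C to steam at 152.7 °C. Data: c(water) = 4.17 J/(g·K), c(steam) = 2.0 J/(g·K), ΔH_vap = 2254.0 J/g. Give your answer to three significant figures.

q = 280 kJ

q1 (heat water 52.8→100.0 °C): 109.5 × 4.17 × 47.2 = 21552 J
q2 (vaporize at 100 °C): 109.5 × 2254.0 = 246813 J
q3 (heat steam 100.0→152.7 °C): 109.5 × 2.0 × 52.7 = 11541 J
Total: 21552 + 246813 + 11541 = 279906 J = 280 kJ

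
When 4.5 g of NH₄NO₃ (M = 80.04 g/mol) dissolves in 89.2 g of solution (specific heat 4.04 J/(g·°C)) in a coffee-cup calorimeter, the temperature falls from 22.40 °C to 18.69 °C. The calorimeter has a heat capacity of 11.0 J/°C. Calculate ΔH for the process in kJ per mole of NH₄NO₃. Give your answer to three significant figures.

|ΔT| = |18.69 − 22.40| = 3.71 °C
|q_surr| = (89.2 × 4.04 + 11.0) × 3.71 = 371.368 × 3.71 = 1378 J
n(NH₄NO₃) = 4.5 / 80.04 = 0.05622 mol
Temperature fell, so q_rxn = +|q_surr| = 1.378 kJ
ΔH = q_rxn / n = 24.51 kJ/mol

ΔH = 24.5 kJ/mol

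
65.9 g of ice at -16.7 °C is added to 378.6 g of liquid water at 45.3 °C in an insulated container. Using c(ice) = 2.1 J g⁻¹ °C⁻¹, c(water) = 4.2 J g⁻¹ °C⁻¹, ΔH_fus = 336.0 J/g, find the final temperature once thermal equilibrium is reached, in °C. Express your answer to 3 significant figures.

T_f = 25.5 °C

Heat to bring ice to 0 °C and melt it: q₁ = 65.9×2.1×16.7 + 65.9×336.0 = 24454 J
Heat the water can supply cooling to 0 °C: 378.6×4.2×45.3 = 72032.4 J > q₁, so all ice melts.
Energy balance: 378.6×4.2×(45.3 − T) = 24454 + 65.9×4.2×(T − 0)
1590.12(45.3 − T) = 24454 + 276.78 T
72032.4 − 24454 = 1866.90 T
T = 47578.4 / 1866.90 = 25.49 °C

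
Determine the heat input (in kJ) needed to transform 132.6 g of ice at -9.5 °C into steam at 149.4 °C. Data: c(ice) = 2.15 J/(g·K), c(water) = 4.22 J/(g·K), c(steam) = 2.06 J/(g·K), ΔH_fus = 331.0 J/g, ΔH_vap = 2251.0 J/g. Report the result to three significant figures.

q1 (heat ice -9.5→0.0 °C): 132.6 × 2.15 × 9.5 = 2708 J
q2 (melt at 0 °C): 132.6 × 331.0 = 43891 J
q3 (heat water 0.0→100.0 °C): 132.6 × 4.22 × 100.0 = 55957 J
q4 (vaporize at 100 °C): 132.6 × 2251.0 = 298483 J
q5 (heat steam 100.0→149.4 °C): 132.6 × 2.06 × 49.4 = 13494 J
Total: 2708 + 43891 + 55957 + 298483 + 13494 = 414533 J = 415 kJ

q = 415 kJ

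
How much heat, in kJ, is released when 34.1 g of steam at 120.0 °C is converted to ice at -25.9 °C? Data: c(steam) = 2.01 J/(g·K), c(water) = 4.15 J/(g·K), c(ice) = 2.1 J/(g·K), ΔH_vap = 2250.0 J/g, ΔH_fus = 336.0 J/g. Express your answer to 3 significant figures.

q = 106 kJ

q1 (cool steam 120.0→100 °C): 34.1 × 2.01 × 20.0 = 1371 J
q2 (condense at 100 °C): 34.1 × 2250.0 = 76725 J
q3 (cool water 100→0 °C): 34.1 × 4.15 × 100.0 = 14152 J
q4 (freeze at 0 °C): 34.1 × 336.0 = 11458 J
q5 (cool ice 0→-25.9 °C): 34.1 × 2.1 × 25.9 = 1855 J
Total: 1371 + 76725 + 14152 + 11458 + 1855 = 105561 J = 106 kJ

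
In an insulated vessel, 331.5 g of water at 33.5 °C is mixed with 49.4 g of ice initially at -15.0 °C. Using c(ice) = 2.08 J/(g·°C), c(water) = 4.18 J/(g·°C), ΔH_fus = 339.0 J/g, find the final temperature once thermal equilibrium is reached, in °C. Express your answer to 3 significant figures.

T_f = 17.7 °C

Heat to bring ice to 0 °C and melt it: q₁ = 49.4×2.08×15.0 + 49.4×339.0 = 18288 J
Heat the water can supply cooling to 0 °C: 331.5×4.18×33.5 = 46419.9 J > q₁, so all ice melts.
Energy balance: 331.5×4.18×(33.5 − T) = 18288 + 49.4×4.18×(T − 0)
1385.67(33.5 − T) = 18288 + 206.492 T
46419.9 − 18288 = 1592.162 T
T = 28131.9 / 1592.162 = 17.67 °C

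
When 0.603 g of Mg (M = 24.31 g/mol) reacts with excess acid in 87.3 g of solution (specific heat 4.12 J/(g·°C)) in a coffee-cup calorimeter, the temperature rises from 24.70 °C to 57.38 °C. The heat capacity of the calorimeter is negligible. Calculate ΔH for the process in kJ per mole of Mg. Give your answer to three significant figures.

ΔH = -474 kJ/mol

|ΔT| = |57.38 − 24.70| = 32.68 °C
|q_surr| = (87.3 × 4.12) × 32.68 = 359.676 × 32.68 = 11750 J
n(Mg) = 0.603 / 24.31 = 0.02480 mol
Temperature rose, so q_rxn = −|q_surr| = -11.75 kJ
ΔH = q_rxn / n = -473.8 kJ/mol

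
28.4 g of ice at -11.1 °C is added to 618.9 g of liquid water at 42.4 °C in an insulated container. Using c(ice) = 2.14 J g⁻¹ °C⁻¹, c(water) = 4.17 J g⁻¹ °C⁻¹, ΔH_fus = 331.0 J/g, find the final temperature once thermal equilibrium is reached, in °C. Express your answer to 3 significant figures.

Heat to bring ice to 0 °C and melt it: q₁ = 28.4×2.14×11.1 + 28.4×331.0 = 10075 J
Heat the water can supply cooling to 0 °C: 618.9×4.17×42.4 = 109426 J > q₁, so all ice melts.
Energy balance: 618.9×4.17×(42.4 − T) = 10075 + 28.4×4.17×(T − 0)
2580.813(42.4 − T) = 10075 + 118.428 T
109426 − 10075 = 2699.241 T
T = 99351 / 2699.241 = 36.81 °C

T_f = 36.8 °C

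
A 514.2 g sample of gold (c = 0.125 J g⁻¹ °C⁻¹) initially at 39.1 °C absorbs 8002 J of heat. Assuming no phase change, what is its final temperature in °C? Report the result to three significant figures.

ΔT = q / (m c) = 8002 / (514.2 × 0.125) = 124.5 °C
T_f = 39.1 + 124.5 = 163.6 °C

T_f = 164 °C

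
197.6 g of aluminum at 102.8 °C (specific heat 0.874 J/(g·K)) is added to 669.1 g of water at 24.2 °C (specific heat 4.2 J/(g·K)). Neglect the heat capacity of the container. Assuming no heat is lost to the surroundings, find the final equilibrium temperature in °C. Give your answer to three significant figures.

T_f = 28.8 °C

Heat lost by aluminum = heat gained by water.
(197.6)(0.874)(102.8 − T) = (669.1)(4.2)(T − 24.2)
172.7024 (102.8 − T) = 2810.22 (T − 24.2)
17754 − 172.7024 T = 2810.22 T − 68007
85761 = 2982.9224 T
T = 28.75 °C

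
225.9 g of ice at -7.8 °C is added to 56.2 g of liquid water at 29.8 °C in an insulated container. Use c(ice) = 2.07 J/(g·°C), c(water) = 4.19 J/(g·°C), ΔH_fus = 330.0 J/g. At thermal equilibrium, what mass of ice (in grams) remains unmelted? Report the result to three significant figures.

Heat to warm all ice to 0 °C: 225.9×2.07×7.8 = 3647.4 J
Heat released by water cooling to 0 °C: 56.2×4.19×29.8 = 7017.2 J
7017.2 J < 3647.4 + 225.9×330.0 = 78194.4 J, so not all ice melts; final T = 0 °C.
Heat left for melting: 7017.2 − 3647.4 = 3369.8 J
Mass melted = 3369.8 / 330.0 = 10.21 g
Ice remaining = 225.9 − 10.21 = 215.69 g

m_ice remaining = 216 g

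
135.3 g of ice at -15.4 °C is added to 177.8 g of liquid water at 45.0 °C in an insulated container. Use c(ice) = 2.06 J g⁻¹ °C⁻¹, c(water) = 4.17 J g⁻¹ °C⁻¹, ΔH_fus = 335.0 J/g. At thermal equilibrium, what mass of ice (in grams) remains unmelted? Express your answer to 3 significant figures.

Heat to warm all ice to 0 °C: 135.3×2.06×15.4 = 4292.3 J
Heat released by water cooling to 0 °C: 177.8×4.17×45.0 = 33364 J
33364 J < 4292.3 + 135.3×335.0 = 49617.8 J, so not all ice melts; final T = 0 °C.
Heat left for melting: 33364 − 4292.3 = 29071.7 J
Mass melted = 29071.7 / 335.0 = 86.78 g
Ice remaining = 135.3 − 86.78 = 48.52 g

m_ice remaining = 48.5 g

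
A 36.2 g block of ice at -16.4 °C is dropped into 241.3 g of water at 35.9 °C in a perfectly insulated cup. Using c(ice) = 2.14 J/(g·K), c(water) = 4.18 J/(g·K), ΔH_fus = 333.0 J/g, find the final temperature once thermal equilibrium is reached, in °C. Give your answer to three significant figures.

T_f = 19.7 °C

Heat to bring ice to 0 °C and melt it: q₁ = 36.2×2.14×16.4 + 36.2×333.0 = 13325 J
Heat the water can supply cooling to 0 °C: 241.3×4.18×35.9 = 36210.0 J > q₁, so all ice melts.
Energy balance: 241.3×4.18×(35.9 − T) = 13325 + 36.2×4.18×(T − 0)
1008.634(35.9 − T) = 13325 + 151.316 T
36210.0 − 13325 = 1159.950 T
T = 22885.0 / 1159.950 = 19.73 °C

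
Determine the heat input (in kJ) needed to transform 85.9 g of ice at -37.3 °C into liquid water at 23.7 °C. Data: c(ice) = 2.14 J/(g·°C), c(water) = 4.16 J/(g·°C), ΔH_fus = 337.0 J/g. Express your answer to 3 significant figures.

q = 44.3 kJ

q1 (heat ice -37.3→0.0 °C): 85.9 × 2.14 × 37.3 = 6857 J
q2 (melt at 0 °C): 85.9 × 337.0 = 28948 J
q3 (heat water 0.0→23.7 °C): 85.9 × 4.16 × 23.7 = 8469 J
Total: 6857 + 28948 + 8469 = 44274 J = 44.3 kJ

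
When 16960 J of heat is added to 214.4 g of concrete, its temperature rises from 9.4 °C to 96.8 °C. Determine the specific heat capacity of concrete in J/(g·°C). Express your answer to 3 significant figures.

c = 0.905 J/(g·°C)

c = q / (m ΔT) = 16960 / (214.4 × 87.4)
c = 16960 / 18738.56 = 0.905 J/(g·°C)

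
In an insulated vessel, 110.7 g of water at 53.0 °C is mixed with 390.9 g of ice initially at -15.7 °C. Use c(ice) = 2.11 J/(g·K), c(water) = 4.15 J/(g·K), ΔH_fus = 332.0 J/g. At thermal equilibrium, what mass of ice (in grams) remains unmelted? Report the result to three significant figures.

m_ice remaining = 357 g

Heat to warm all ice to 0 °C: 390.9×2.11×15.7 = 12949 J
Heat released by water cooling to 0 °C: 110.7×4.15×53.0 = 24348 J
24348 J < 12949 + 390.9×332.0 = 142727.8 J, so not all ice melts; final T = 0 °C.
Heat left for melting: 24348 − 12949 = 11399 J
Mass melted = 11399 / 332.0 = 34.33 g
Ice remaining = 390.9 − 34.33 = 356.57 g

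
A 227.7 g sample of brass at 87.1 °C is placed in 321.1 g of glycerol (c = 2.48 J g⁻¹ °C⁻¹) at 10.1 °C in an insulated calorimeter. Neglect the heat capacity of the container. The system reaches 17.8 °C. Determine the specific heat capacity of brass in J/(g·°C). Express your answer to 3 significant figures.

c = 0.389 J/(g·°C)

q_gained = (321.1 × 2.48) × (17.8 − 10.1) = 6132 J
q_lost = 227.7 × c × (87.1 − 17.8) = 15779.61 c
Set equal: c = 6132 / 15779.61 = 0.389 J/(g·°C)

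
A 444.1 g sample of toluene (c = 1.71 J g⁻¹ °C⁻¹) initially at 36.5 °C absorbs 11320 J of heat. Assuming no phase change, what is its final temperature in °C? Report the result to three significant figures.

T_f = 51.4 °C

ΔT = q / (m c) = 11320 / (444.1 × 1.71) = 14.91 °C
T_f = 36.5 + 14.91 = 51.41 °C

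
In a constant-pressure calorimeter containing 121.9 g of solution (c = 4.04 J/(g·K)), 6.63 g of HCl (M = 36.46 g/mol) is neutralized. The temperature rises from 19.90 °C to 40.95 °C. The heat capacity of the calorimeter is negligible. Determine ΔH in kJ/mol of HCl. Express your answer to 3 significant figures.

ΔH = -57.0 kJ/mol

|ΔT| = |40.95 − 19.90| = 21.05 °C
|q_surr| = (121.9 × 4.04) × 21.05 = 492.476 × 21.05 = 10370 J
n(HCl) = 6.63 / 36.46 = 0.1818 mol
Temperature rose, so q_rxn = −|q_surr| = -10.37 kJ
ΔH = q_rxn / n = -57.04 kJ/mol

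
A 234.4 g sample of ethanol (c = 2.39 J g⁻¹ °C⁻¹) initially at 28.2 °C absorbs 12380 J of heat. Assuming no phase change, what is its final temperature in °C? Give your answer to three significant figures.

T_f = 50.3 °C

ΔT = q / (m c) = 12380 / (234.4 × 2.39) = 22.10 °C
T_f = 28.2 + 22.10 = 50.30 °C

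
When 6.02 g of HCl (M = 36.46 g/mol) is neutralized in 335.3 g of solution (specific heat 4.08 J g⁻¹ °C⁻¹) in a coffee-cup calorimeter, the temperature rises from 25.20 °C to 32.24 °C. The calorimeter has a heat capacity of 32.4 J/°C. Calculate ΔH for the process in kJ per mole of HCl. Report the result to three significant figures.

|ΔT| = |32.24 − 25.20| = 7.04 °C
|q_surr| = (335.3 × 4.08 + 32.4) × 7.04 = 1400.424 × 7.04 = 9859 J
n(HCl) = 6.02 / 36.46 = 0.1651 mol
Temperature rose, so q_rxn = −|q_surr| = -9.859 kJ
ΔH = q_rxn / n = -59.72 kJ/mol

ΔH = -59.7 kJ/mol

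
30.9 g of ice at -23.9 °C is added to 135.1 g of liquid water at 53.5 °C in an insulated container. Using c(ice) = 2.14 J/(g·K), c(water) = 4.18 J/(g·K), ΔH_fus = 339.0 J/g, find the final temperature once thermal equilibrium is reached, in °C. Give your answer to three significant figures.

Heat to bring ice to 0 °C and melt it: q₁ = 30.9×2.14×23.9 + 30.9×339.0 = 12056 J
Heat the water can supply cooling to 0 °C: 135.1×4.18×53.5 = 30212.4 J > q₁, so all ice melts.
Energy balance: 135.1×4.18×(53.5 − T) = 12056 + 30.9×4.18×(T − 0)
564.718(53.5 − T) = 12056 + 129.162 T
30212.4 − 12056 = 693.880 T
T = 18156.4 / 693.880 = 26.17 °C

T_f = 26.2 °C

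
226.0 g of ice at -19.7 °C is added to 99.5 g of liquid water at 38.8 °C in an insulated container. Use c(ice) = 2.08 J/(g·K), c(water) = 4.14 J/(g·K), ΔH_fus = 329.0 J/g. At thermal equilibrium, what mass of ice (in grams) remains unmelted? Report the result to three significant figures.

Heat to warm all ice to 0 °C: 226.0×2.08×19.7 = 9260.6 J
Heat released by water cooling to 0 °C: 99.5×4.14×38.8 = 15983 J
15983 J < 9260.6 + 226.0×329.0 = 83614.6 J, so not all ice melts; final T = 0 °C.
Heat left for melting: 15983 − 9260.6 = 6722.4 J
Mass melted = 6722.4 / 329.0 = 20.43 g
Ice remaining = 226.0 − 20.43 = 205.57 g

m_ice remaining = 206 g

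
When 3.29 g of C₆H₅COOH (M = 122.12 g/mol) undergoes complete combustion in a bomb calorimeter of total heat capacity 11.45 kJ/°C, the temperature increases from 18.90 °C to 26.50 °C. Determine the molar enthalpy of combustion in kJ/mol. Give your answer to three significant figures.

ΔH = -3230 kJ/mol

ΔT = 26.50 − 18.90 = 7.60 °C
q_cal = C_cal × ΔT = 11.45 × 7.60 = 87.02 kJ
n = 3.29 / 122.12 = 0.02694 mol
q_rxn = −q_cal = -87.02 kJ
ΔH = -87.02 / 0.02694 = -3230 kJ/mol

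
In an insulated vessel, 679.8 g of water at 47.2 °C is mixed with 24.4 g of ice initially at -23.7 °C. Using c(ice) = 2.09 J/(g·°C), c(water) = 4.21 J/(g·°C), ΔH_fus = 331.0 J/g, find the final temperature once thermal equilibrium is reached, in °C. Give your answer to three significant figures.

T_f = 42.4 °C

Heat to bring ice to 0 °C and melt it: q₁ = 24.4×2.09×23.7 + 24.4×331.0 = 9285.0 J
Heat the water can supply cooling to 0 °C: 679.8×4.21×47.2 = 135084 J > q₁, so all ice melts.
Energy balance: 679.8×4.21×(47.2 − T) = 9285.0 + 24.4×4.21×(T − 0)
2861.958(47.2 − T) = 9285.0 + 102.724 T
135084 − 9285.0 = 2964.682 T
T = 125799.0 / 2964.682 = 42.43 °C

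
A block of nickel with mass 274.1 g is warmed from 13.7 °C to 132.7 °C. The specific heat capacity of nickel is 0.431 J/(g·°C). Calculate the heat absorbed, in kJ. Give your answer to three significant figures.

q = 14.1 kJ

q = m c ΔT = 274.1 × 0.431 × (132.7 − 13.7)
q = 274.1 × 0.431 × 119.0 = 14060 J = 14.1 kJ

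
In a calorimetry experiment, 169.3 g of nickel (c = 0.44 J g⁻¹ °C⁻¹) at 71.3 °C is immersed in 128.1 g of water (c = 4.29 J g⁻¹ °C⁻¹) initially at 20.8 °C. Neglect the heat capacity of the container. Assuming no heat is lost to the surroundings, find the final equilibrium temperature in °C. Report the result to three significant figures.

Heat lost by nickel = heat gained by water.
(169.3)(0.44)(71.3 − T) = (128.1)(4.29)(T − 20.8)
74.492 (71.3 − T) = 549.549 (T − 20.8)
5311.3 − 74.492 T = 549.549 T − 11431
16742.3 = 624.041 T
T = 26.83 °C

T_f = 26.8 °C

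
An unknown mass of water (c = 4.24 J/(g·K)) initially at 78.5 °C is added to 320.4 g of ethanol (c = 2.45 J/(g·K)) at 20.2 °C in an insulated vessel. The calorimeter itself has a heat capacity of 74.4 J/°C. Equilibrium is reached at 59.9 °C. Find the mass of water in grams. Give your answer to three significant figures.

m = 433 g

q_gained = (320.4 × 2.45 + 74.4) × (59.9 − 20.2) = 34120 J
q_lost = m × 4.24 × (78.5 − 59.9) = 78.864 m
m = 34120 / 78.864 = 433 g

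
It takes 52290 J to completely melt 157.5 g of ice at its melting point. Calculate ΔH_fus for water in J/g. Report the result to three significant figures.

ΔH_fus = 332 J/g

ΔH_fus = q / m = 52290 / 157.5 = 332 J/g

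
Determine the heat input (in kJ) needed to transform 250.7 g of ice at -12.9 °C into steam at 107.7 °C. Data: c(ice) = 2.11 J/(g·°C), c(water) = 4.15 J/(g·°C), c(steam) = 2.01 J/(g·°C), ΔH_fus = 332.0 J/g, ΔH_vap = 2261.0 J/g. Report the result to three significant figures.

q = 765 kJ

q1 (heat ice -12.9→0.0 °C): 250.7 × 2.11 × 12.9 = 6824 J
q2 (melt at 0 °C): 250.7 × 332.0 = 83232 J
q3 (heat water 0.0→100.0 °C): 250.7 × 4.15 × 100.0 = 104041 J
q4 (vaporize at 100 °C): 250.7 × 2261.0 = 566833 J
q5 (heat steam 100.0→107.7 °C): 250.7 × 2.01 × 7.7 = 3880 J
Total: 6824 + 83232 + 104041 + 566833 + 3880 = 764810 J = 765 kJ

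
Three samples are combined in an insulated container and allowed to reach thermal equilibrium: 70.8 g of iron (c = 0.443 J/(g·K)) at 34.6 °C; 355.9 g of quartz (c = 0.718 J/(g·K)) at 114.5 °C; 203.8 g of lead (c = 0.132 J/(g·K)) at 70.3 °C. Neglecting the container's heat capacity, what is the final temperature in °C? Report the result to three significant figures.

T_f = 103 °C

Σ mᵢcᵢ(T − Tᵢ) = 0  ⇒  T = Σ mᵢcᵢTᵢ / Σ mᵢcᵢ
Σ mᵢcᵢ = 70.8×0.443 + 355.9×0.718 + 203.8×0.132 = 313.8022
Σ mᵢcᵢTᵢ = 31.3644×34.6 + 255.5362×114.5 + 26.9016×70.3 = 32235
T = 32235 / 313.8022 = 102.7 °C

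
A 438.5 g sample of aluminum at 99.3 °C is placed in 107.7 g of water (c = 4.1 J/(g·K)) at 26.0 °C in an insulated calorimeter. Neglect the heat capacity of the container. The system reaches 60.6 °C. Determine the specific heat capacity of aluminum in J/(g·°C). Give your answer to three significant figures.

c = 0.900 J/(g·°C)

q_gained = (107.7 × 4.1) × (60.6 − 26.0) = 15280 J
q_lost = 438.5 × c × (99.3 − 60.6) = 16969.95 c
Set equal: c = 15280 / 16969.95 = 0.900 J/(g·°C)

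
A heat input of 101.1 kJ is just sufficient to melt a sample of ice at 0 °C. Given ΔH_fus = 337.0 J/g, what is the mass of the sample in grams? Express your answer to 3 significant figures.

m = 300 g

m = q / ΔH_fus = 101100 J / 337.0 J/g = 300 g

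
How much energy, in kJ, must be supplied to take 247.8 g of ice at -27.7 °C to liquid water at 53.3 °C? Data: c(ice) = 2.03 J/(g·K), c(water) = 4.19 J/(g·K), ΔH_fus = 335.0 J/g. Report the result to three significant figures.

q = 152 kJ

q1 (heat ice -27.7→0.0 °C): 247.8 × 2.03 × 27.7 = 13934 J
q2 (melt at 0 °C): 247.8 × 335.0 = 83013 J
q3 (heat water 0.0→53.3 °C): 247.8 × 4.19 × 53.3 = 55340 J
Total: 13934 + 83013 + 55340 = 152287 J = 152 kJ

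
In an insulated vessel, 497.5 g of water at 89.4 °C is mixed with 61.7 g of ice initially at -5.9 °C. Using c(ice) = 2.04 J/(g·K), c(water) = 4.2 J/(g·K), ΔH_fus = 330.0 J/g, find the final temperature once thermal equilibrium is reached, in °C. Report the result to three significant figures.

T_f = 70.6 °C

Heat to bring ice to 0 °C and melt it: q₁ = 61.7×2.04×5.9 + 61.7×330.0 = 21104 J
Heat the water can supply cooling to 0 °C: 497.5×4.2×89.4 = 186801 J > q₁, so all ice melts.
Energy balance: 497.5×4.2×(89.4 − T) = 21104 + 61.7×4.2×(T − 0)
2089.5(89.4 − T) = 21104 + 259.14 T
186801 − 21104 = 2348.64 T
T = 165697 / 2348.64 = 70.55 °C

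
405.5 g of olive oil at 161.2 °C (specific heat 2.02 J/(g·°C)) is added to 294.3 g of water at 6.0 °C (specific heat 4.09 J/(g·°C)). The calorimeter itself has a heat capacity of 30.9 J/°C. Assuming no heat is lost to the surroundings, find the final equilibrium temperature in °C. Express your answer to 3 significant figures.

Heat lost by olive oil = heat gained by water + calorimeter.
(405.5)(2.02)(161.2 − T) = [(294.3)(4.09) + 30.9](T − 6.0)
819.11 (161.2 − T) = 1234.587 (T − 6.0)
132040 − 819.11 T = 1234.587 T − 7407.5
139447.5 = 2053.697 T
T = 67.90 °C

T_f = 67.9 °C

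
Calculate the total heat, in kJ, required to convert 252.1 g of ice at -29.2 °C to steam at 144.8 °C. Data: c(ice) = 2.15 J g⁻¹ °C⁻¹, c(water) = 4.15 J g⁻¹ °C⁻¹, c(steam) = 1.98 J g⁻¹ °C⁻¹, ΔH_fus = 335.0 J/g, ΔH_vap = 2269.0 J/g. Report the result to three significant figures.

q1 (heat ice -29.2→0.0 °C): 252.1 × 2.15 × 29.2 = 15827 J
q2 (melt at 0 °C): 252.1 × 335.0 = 84454 J
q3 (heat water 0.0→100.0 °C): 252.1 × 4.15 × 100.0 = 104622 J
q4 (vaporize at 100 °C): 252.1 × 2269.0 = 572015 J
q5 (heat steam 100.0→144.8 °C): 252.1 × 1.98 × 44.8 = 22362 J
Total: 15827 + 84454 + 104622 + 572015 + 22362 = 799280 J = 799 kJ

q = 799 kJ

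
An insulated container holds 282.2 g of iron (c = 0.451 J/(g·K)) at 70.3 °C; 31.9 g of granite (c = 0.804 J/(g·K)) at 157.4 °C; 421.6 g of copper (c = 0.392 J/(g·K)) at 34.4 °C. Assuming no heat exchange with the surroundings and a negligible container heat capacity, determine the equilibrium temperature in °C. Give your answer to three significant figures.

T_f = 58.7 °C

Σ mᵢcᵢ(T − Tᵢ) = 0  ⇒  T = Σ mᵢcᵢTᵢ / Σ mᵢcᵢ
Σ mᵢcᵢ = 282.2×0.451 + 31.9×0.804 + 421.6×0.392 = 318.1870
Σ mᵢcᵢTᵢ = 127.2722×70.3 + 25.6476×157.4 + 165.2672×34.4 = 18669
T = 18669 / 318.1870 = 58.67 °C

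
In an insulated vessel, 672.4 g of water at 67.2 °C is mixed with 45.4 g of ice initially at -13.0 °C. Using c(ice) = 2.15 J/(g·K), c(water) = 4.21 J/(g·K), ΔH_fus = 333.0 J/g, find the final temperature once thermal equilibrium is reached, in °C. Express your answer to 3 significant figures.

T_f = 57.5 °C

Heat to bring ice to 0 °C and melt it: q₁ = 45.4×2.15×13.0 + 45.4×333.0 = 16387 J
Heat the water can supply cooling to 0 °C: 672.4×4.21×67.2 = 190230 J > q₁, so all ice melts.
Energy balance: 672.4×4.21×(67.2 − T) = 16387 + 45.4×4.21×(T − 0)
2830.804(67.2 − T) = 16387 + 191.134 T
190230 − 16387 = 3021.938 T
T = 173843 / 3021.938 = 57.53 °C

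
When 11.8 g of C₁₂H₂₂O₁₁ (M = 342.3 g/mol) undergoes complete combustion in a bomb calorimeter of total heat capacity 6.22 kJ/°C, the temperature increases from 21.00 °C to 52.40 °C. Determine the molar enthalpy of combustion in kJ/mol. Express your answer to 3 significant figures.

ΔT = 52.40 − 21.00 = 31.40 °C
q_cal = C_cal × ΔT = 6.22 × 31.40 = 195.308 kJ
n = 11.8 / 342.3 = 0.03447 mol
q_rxn = −q_cal = -195.308 kJ
ΔH = -195.308 / 0.03447 = -5666 kJ/mol

ΔH = -5670 kJ/mol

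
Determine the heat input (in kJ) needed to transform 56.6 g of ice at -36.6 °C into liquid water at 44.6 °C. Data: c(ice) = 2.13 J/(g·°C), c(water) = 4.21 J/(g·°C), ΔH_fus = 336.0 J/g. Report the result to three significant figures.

q = 34.1 kJ

q1 (heat ice -36.6→0.0 °C): 56.6 × 2.13 × 36.6 = 4412 J
q2 (melt at 0 °C): 56.6 × 336.0 = 19018 J
q3 (heat water 0.0→44.6 °C): 56.6 × 4.21 × 44.6 = 10628 J
Total: 4412 + 19018 + 10628 = 34058 J = 34.1 kJ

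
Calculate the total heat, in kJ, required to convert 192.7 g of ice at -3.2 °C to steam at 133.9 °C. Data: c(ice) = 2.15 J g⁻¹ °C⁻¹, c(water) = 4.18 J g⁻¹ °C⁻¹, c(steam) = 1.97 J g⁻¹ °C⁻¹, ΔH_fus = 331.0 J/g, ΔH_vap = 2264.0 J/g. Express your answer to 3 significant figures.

q = 595 kJ

q1 (heat ice -3.2→0.0 °C): 192.7 × 2.15 × 3.2 = 1326 J
q2 (melt at 0 °C): 192.7 × 331.0 = 63784 J
q3 (heat water 0.0→100.0 °C): 192.7 × 4.18 × 100.0 = 80549 J
q4 (vaporize at 100 °C): 192.7 × 2264.0 = 436273 J
q5 (heat steam 100.0→133.9 °C): 192.7 × 1.97 × 33.9 = 12869 J
Total: 1326 + 63784 + 80549 + 436273 + 12869 = 594801 J = 595 kJ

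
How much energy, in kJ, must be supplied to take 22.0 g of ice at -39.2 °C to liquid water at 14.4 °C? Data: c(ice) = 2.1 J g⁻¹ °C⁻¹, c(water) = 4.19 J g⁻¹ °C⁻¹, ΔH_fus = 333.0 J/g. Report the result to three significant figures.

q = 10.5 kJ

q1 (heat ice -39.2→0.0 °C): 22.0 × 2.1 × 39.2 = 1811 J
q2 (melt at 0 °C): 22.0 × 333.0 = 7326 J
q3 (heat water 0.0→14.4 °C): 22.0 × 4.19 × 14.4 = 1327 J
Total: 1811 + 7326 + 1327 = 10464 J = 10.5 kJ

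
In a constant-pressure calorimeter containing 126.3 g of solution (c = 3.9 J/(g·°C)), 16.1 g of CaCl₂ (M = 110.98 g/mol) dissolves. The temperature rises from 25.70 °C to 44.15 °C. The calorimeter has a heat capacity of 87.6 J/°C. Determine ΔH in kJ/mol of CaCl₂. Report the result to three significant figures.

ΔH = -73.8 kJ/mol

|ΔT| = |44.15 − 25.70| = 18.45 °C
|q_surr| = (126.3 × 3.9 + 87.6) × 18.45 = 580.17 × 18.45 = 10704 J
n(CaCl₂) = 16.1 / 110.98 = 0.14507 mol
Temperature rose, so q_rxn = −|q_surr| = -10.704 kJ
ΔH = q_rxn / n = -73.79 kJ/mol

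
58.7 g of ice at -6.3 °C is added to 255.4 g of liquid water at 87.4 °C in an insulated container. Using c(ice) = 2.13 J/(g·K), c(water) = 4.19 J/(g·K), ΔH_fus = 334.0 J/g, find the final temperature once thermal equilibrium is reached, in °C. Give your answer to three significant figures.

T_f = 55.6 °C

Heat to bring ice to 0 °C and melt it: q₁ = 58.7×2.13×6.3 + 58.7×334.0 = 20393 J
Heat the water can supply cooling to 0 °C: 255.4×4.19×87.4 = 93529.0 J > q₁, so all ice melts.
Energy balance: 255.4×4.19×(87.4 − T) = 20393 + 58.7×4.19×(T − 0)
1070.126(87.4 − T) = 20393 + 245.953 T
93529.0 − 20393 = 1316.079 T
T = 73136.0 / 1316.079 = 55.57 °C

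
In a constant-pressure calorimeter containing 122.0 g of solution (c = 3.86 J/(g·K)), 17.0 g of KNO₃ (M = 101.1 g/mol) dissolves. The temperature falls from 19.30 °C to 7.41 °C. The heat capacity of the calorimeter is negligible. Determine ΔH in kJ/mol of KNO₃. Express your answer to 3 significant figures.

ΔH = 33.3 kJ/mol

|ΔT| = |7.41 − 19.30| = 11.89 °C
|q_surr| = (122.0 × 3.86) × 11.89 = 470.92 × 11.89 = 5599 J
n(KNO₃) = 17.0 / 101.1 = 0.1682 mol
Temperature fell, so q_rxn = +|q_surr| = 5.599 kJ
ΔH = q_rxn / n = 33.29 kJ/mol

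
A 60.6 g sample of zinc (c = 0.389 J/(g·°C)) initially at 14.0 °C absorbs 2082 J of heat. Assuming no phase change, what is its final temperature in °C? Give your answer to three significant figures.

T_f = 102 °C

ΔT = q / (m c) = 2082 / (60.6 × 0.389) = 88.32 °C
T_f = 14.0 + 88.32 = 102.32 °C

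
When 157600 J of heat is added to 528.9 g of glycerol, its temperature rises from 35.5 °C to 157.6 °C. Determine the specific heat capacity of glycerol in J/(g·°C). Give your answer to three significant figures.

c = 2.44 J/(g·°C)

c = q / (m ΔT) = 157600 / (528.9 × 122.1)
c = 157600 / 64578.69 = 2.44 J/(g·°C)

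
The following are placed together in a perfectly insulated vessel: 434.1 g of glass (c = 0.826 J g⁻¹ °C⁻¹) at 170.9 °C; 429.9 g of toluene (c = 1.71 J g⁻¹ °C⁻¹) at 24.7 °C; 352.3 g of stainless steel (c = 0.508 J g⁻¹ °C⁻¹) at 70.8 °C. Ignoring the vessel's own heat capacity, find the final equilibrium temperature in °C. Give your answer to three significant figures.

Σ mᵢcᵢ(T − Tᵢ) = 0  ⇒  T = Σ mᵢcᵢTᵢ / Σ mᵢcᵢ
Σ mᵢcᵢ = 434.1×0.826 + 429.9×1.71 + 352.3×0.508 = 1272.6640
Σ mᵢcᵢTᵢ = 358.5666×170.9 + 735.129×24.7 + 178.9684×70.8 = 92108
T = 92108 / 1272.6640 = 72.37 °C

T_f = 72.4 °C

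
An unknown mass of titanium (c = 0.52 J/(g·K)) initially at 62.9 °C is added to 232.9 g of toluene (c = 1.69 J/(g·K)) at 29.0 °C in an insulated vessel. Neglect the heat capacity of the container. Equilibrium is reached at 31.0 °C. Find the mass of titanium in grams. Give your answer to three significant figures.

q_gained = (232.9 × 1.69) × (31.0 − 29.0) = 787.2 J
q_lost = m × 0.52 × (62.9 − 31.0) = 16.588 m
m = 787.2 / 16.588 = 47.5 g

m = 47.5 g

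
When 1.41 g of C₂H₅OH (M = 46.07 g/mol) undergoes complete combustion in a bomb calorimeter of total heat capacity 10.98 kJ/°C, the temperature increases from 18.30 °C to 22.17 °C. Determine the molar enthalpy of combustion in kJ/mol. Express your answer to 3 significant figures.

ΔH = -1390 kJ/mol

ΔT = 22.17 − 18.30 = 3.87 °C
q_cal = C_cal × ΔT = 10.98 × 3.87 = 42.4926 kJ
n = 1.41 / 46.07 = 0.03061 mol
q_rxn = −q_cal = -42.4926 kJ
ΔH = -42.4926 / 0.03061 = -1388 kJ/mol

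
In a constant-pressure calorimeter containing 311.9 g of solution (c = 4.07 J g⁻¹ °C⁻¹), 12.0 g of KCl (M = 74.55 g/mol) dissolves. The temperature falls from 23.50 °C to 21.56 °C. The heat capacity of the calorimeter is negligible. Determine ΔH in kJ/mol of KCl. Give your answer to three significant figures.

ΔH = 15.3 kJ/mol

|ΔT| = |21.56 − 23.50| = 1.94 °C
|q_surr| = (311.9 × 4.07) × 1.94 = 1269.433 × 1.94 = 2463 J
n(KCl) = 12.0 / 74.55 = 0.1610 mol
Temperature fell, so q_rxn = +|q_surr| = 2.463 kJ
ΔH = q_rxn / n = 15.30 kJ/mol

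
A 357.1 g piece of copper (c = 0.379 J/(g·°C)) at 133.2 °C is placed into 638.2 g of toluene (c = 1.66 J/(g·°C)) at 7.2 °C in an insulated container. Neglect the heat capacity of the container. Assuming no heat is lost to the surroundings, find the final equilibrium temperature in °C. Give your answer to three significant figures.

T_f = 21.5 °C

Heat lost by copper = heat gained by toluene.
(357.1)(0.379)(133.2 − T) = (638.2)(1.66)(T − 7.2)
135.3409 (133.2 − T) = 1059.412 (T − 7.2)
18027 − 135.3409 T = 1059.412 T − 7627.8
25654.8 = 1194.7529 T
T = 21.47 °C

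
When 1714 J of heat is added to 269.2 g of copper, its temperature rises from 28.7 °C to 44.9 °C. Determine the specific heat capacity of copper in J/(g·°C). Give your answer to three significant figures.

c = q / (m ΔT) = 1714 / (269.2 × 16.2)
c = 1714 / 4361.04 = 0.393 J/(g·°C)

c = 0.393 J/(g·°C)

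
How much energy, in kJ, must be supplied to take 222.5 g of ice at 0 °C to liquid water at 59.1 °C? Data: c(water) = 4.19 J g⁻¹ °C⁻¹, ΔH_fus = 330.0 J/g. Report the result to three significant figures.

q1 (melt at 0 °C): 222.5 × 330.0 = 73425 J
q2 (heat water 0.0→59.1 °C): 222.5 × 4.19 × 59.1 = 55097 J
Total: 73425 + 55097 = 128522 J = 129 kJ

q = 129 kJ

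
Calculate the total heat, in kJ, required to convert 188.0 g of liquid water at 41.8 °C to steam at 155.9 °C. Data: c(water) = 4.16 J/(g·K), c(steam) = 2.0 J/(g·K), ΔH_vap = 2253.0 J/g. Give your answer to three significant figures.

q = 490 kJ

q1 (heat water 41.8→100.0 °C): 188.0 × 4.16 × 58.2 = 45517 J
q2 (vaporize at 100 °C): 188.0 × 2253.0 = 423564 J
q3 (heat steam 100.0→155.9 °C): 188.0 × 2.0 × 55.9 = 21018 J
Total: 45517 + 423564 + 21018 = 490099 J = 490 kJ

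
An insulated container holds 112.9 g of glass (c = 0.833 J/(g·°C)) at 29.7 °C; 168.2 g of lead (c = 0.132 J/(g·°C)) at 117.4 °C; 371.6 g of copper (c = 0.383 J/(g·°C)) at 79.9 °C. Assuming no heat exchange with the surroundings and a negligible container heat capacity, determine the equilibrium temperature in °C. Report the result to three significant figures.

Σ mᵢcᵢ(T − Tᵢ) = 0  ⇒  T = Σ mᵢcᵢTᵢ / Σ mᵢcᵢ
Σ mᵢcᵢ = 112.9×0.833 + 168.2×0.132 + 371.6×0.383 = 258.5709
Σ mᵢcᵢTᵢ = 94.0457×29.7 + 22.2024×117.4 + 142.3228×79.9 = 16771
T = 16771 / 258.5709 = 64.86 °C

T_f = 64.9 °C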